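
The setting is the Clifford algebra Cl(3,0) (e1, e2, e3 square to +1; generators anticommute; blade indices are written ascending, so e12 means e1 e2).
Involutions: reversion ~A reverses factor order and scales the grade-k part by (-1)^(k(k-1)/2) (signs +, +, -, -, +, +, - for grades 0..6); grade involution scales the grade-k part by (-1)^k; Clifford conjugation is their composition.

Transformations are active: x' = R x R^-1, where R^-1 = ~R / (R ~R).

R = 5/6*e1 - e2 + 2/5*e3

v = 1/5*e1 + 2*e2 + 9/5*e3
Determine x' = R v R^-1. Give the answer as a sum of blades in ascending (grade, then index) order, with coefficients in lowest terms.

~R = 5/6*e1 - e2 + 2/5*e3, and R ~R = 1669/900, so R^-1 = ~R / (1669/900).
R v = -167/150 + 28/15*e12 + 71/50*e13 - 13/5*e23
Answer: -10019/8345*e1 - 1334/1669*e2 - 19029/8345*e3


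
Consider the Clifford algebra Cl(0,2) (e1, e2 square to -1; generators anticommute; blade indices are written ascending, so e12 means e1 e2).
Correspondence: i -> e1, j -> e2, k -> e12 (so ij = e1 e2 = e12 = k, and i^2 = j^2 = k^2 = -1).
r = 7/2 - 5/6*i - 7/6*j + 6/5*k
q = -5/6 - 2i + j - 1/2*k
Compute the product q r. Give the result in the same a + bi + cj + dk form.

In blades: q = -5/6 - 2*e1 + e2 - 1/2*e12, r = 7/2 - 5/6*e1 - 7/6*e2 + 6/5*e12.
Distribute q over r term by term (generator squares from the signature, products reordered to ascending indices): (-5/6)*r = -35/12 + 25/36*e1 + 35/36*e2 - e12; (-2*e1)*r = -5/3 - 7*e1 + 12/5*e2 + 7/3*e12; (e2)*r = 7/6 + 6/5*e1 + 7/2*e2 + 5/6*e12; (-1/2*e12)*r = 3/5 - 7/12*e1 + 5/12*e2 - 7/4*e12.
Sum: -169/60 - 256/45*e1 + 328/45*e2 + 5/12*e12; translating back through the correspondence:
Answer: -169/60 - 256/45*i + 328/45*j + 5/12*k


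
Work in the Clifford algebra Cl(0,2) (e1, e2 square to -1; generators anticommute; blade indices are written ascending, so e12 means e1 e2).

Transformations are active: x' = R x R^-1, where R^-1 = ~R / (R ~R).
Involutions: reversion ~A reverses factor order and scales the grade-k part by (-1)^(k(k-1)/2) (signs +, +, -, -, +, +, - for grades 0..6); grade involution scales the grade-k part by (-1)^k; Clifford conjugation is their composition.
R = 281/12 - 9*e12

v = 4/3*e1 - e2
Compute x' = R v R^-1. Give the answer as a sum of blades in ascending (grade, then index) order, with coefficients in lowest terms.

~R = 281/12 + 9*e12, and R ~R = 90625/144, so R^-1 = ~R / (90625/144).
R v = 200/9*e1 - 425/12*e2
Answer: 3484/10875*e1 - 5929/3625*e2


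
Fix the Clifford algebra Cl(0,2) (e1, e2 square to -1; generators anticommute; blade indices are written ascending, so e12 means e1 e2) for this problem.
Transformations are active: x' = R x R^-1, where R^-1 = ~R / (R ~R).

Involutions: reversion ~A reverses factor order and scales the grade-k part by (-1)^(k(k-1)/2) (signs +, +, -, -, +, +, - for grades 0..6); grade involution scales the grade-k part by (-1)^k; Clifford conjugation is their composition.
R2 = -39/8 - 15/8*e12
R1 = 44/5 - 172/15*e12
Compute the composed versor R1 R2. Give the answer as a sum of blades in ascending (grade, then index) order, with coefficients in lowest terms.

Distribute over the terms of R1 (each basis-blade product reordered to ascending indices, repeated generators contracted through their squares):
(44/5) R2 = -429/10 - 33/2*e12
(-172/15*e12) R2 = -43/2 + 559/10*e12
Summing the partial products and collecting blades:
Answer: -322/5 + 197/5*e12


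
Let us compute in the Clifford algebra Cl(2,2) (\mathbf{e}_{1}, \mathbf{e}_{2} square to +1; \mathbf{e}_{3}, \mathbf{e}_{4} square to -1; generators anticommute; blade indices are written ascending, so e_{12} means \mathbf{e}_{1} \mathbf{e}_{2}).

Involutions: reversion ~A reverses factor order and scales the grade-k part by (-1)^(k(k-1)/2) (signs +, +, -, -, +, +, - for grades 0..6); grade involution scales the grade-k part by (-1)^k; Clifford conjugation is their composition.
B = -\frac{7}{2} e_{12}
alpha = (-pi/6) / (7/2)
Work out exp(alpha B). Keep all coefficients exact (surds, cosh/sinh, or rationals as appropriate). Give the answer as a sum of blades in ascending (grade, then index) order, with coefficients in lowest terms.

B^2 = (-\frac{7}{2})^2*(e_{12})^2 = \frac{49}{4}*(-1) = -\frac{49}{4} (a basis 2-blade squares to minus the product of its generators' squares).
B^2 = -\frac{49}{4} — a negative square means the series sums to a rotation: l = \frac{7}{2}, alpha*l = - \frac{\pi}{6}, so exp(alpha B) = cos(- \frac{\pi}{6}) + (sin(- \frac{\pi}{6})/(\frac{7}{2}))*B = \frac{\sqrt{3}}{2} + (- \frac{1}{7})*B.
Answer: \frac{\sqrt{3}}{2} + \frac{1}{2} e_{12}


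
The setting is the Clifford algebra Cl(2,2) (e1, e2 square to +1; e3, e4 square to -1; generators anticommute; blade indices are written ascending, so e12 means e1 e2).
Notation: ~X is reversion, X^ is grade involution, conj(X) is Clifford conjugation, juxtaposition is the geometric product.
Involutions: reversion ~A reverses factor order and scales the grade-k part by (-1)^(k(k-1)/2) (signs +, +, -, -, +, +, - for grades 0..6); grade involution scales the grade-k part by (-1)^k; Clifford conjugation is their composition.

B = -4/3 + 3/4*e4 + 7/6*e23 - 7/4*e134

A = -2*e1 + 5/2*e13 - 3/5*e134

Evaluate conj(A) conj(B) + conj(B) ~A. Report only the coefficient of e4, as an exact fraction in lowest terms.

first term: -21/20 - 8/3*e1 + 35/8*e4 + 35/12*e12 + 173/60*e13 - 3/2*e14 - 7/2*e34 - 7/3*e123 + 7/10*e124 + 107/40*e134
second term: 21/20 + 8/3*e1 + 35/8*e4 - 35/12*e12 + 227/60*e13 - 3/2*e14 + 7/2*e34 + 7/3*e123 + 7/10*e124 + 43/40*e134
Answer: 35/4


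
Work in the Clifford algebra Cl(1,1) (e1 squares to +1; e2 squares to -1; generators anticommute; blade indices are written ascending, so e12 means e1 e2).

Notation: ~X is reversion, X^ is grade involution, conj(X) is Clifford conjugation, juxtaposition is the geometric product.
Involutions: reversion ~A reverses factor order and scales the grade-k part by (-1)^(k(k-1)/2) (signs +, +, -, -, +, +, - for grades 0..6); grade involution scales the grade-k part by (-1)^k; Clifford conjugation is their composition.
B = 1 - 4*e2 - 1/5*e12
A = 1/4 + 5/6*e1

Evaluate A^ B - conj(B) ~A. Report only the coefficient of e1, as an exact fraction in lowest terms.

first term: 1/4 - 5/6*e1 - 5/6*e2 + 197/60*e12
second term: 1/4 + 5/6*e1 + 5/6*e2 - 197/60*e12
Answer: -5/3


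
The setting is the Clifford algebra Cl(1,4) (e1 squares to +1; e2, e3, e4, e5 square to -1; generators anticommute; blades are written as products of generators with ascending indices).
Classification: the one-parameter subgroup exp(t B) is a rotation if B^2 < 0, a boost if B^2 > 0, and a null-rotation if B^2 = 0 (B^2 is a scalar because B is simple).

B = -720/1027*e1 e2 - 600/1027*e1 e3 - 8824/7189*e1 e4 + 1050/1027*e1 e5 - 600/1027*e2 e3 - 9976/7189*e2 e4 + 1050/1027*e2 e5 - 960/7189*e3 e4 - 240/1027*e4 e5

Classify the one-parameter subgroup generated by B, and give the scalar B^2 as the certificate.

B^2 term by term: the squares give (-720/1027)^2*(e1 e2)^2 + (-600/1027)^2*(e1 e3)^2 + (-8824/7189)^2*(e1 e4)^2 + (1050/1027)^2*(e1 e5)^2 + (-600/1027)^2*(e2 e3)^2 + (-9976/7189)^2*(e2 e4)^2 + (1050/1027)^2*(e2 e5)^2 + (-960/7189)^2*(e3 e4)^2 + (-240/1027)^2*(e4 e5)^2 = 518400/1054729*(+1) + 360000/1054729*(+1) + 77862976/51681721*(+1) + 1102500/1054729*(+1) + 360000/1054729*(-1) + 99520576/51681721*(-1) + 1102500/1054729*(-1) + 921600/51681721*(-1) + 57600/1054729*(-1) = 0 (each basis 2-blade squares to minus the product of its generators' squares); cross terms between blades sharing an index anticommute and cancel; the commuting (index-disjoint) pairs give grade-4 terms 2*c*c'*(blade product), which cancel blade by blade — e1 e2 e3 e4: 1382400/7383103 - 11971200/7383103 + 10588800/7383103 = 0; e1 e2 e3 e5: 1260000/1054729 - 1260000/1054729 = 0; e1 e2 e4 e5: 345600/1054729 + 2647200/1054729 - 2992800/1054729 = 0; e1 e3 e4 e5: 288000/1054729 - 288000/1054729 = 0; e2 e3 e4 e5: 288000/1054729 - 288000/1054729 = 0 — confirming B is simple. So B^2 = 0.
Answer: null-rotation, certificate B^2 = 0. Why this suffices: the scalar 0 survives any versor conjugation, so its sign alone determines the class however B is presented.


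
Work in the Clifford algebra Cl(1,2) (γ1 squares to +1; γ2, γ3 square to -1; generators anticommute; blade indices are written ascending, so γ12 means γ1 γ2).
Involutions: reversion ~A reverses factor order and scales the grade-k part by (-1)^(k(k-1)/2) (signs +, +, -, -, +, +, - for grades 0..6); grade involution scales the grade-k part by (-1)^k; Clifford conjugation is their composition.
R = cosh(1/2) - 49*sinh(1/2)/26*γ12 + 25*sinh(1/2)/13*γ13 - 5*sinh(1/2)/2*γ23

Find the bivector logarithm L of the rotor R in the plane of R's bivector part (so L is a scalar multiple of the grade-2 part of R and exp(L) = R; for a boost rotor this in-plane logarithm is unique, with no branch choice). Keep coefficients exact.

The scalar part of R is cosh(1/2), which fixes the rapidity magnitude through cosh (cosh is even, so it cannot fix the sign — the bivector part carries that); dividing the bivector part by sinh of the rapidity gives the plane, and L = rapidity * plane, where the joint sign ambiguity of (rapidity, plane) cancels in the product.
Concretely: cosh(rapidity) = cosh(1/2) gives rapidity = ±1/2, and since rapidity/sinh(rapidity) is even the sign is immaterial: L = (rapidity/sinh(rapidity)) * <R>_2 = (1/(2*sinh(1/2))) * <R>_2.
Answer: -49/52*γ12 + 25/26*γ13 - 5/4*γ23


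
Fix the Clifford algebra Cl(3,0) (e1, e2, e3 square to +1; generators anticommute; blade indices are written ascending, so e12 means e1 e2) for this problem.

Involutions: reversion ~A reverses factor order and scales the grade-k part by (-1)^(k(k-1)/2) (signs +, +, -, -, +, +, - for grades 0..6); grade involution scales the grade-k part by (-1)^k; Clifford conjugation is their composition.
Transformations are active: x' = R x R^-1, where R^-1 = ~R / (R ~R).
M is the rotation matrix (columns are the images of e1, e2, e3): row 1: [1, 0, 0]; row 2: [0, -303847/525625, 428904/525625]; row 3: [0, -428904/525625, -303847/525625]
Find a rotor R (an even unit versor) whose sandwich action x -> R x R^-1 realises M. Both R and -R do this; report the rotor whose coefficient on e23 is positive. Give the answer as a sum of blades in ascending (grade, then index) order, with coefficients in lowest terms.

Method: write R = a + b12*e12 + b13*e13 + b23*e23 with a^2 + b12^2 + b13^2 + b23^2 = 1 (so R^-1 = ~R). Expanding the columns R e_j ~R gives tr M = 4a^2 - 1 and, from the antisymmetric part, M21 - M12 = -4a*b12, M13 - M31 = 4a*b13, M32 - M23 = -4a*b23.
Here tr M = -82069/525625, so a^2 = (1 + tr M)/4 = 110889/525625 and a = ±333/725. Taking a = 333/725: M21 - M12 = 0, M13 - M31 = 0, M32 - M23 = -857808/525625, giving b12 = 0, b13 = 0, b23 = 644/725, i.e. R = 333/725 + 644/725*e23.
Its e23 coefficient is already positive.
Answer: 333/725 + 644/725*e23. Sheet selection: the two-to-one cover makes ±R indistinguishable at the matrix level (trace -82069/525625), so uniqueness comes from the required sign on e23.


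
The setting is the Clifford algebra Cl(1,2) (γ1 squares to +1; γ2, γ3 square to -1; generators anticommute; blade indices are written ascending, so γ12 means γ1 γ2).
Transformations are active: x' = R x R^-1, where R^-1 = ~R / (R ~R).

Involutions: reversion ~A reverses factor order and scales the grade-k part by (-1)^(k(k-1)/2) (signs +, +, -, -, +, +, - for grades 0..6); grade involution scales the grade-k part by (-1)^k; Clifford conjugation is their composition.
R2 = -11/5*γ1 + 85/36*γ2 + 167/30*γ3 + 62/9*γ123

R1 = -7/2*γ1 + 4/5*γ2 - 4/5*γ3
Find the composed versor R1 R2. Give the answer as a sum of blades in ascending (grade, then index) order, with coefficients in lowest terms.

Distribute over the terms of R1 (each basis-blade product reordered to ascending indices, repeated generators contracted through their squares):
(-7/2*γ1) R2 = 77/10 - 595/72*γ12 - 1169/60*γ13 - 217/9*γ23
(4/5*γ2) R2 = -17/9 + 44/25*γ12 + 248/45*γ13 + 334/75*γ23
(-4/5*γ3) R2 = 334/75 + 248/45*γ12 - 44/25*γ13 + 17/9*γ23
Summing the partial products and collecting blades:
Answer: 4619/450 - 1787/1800*γ12 - 14159/900*γ13 - 3998/225*γ23


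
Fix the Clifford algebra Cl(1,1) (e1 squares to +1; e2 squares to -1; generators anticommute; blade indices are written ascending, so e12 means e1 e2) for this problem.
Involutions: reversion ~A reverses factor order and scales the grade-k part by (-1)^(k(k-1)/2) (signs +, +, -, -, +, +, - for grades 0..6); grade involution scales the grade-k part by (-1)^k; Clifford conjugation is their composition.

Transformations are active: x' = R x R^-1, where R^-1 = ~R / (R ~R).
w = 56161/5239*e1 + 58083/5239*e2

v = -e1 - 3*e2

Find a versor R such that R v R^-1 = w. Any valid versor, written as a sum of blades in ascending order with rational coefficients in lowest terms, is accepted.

Key observation: q(v) = q(w) = -8 (sandwiches preserve the norm), so R = v + w = 50922/5239*e1 + 42366/5239*e2 works whenever it is invertible — the component of v along it is kept and (v - w)/2 reverses, sending v to w.
Answer: 50922/5239*e1 + 42366/5239*e2


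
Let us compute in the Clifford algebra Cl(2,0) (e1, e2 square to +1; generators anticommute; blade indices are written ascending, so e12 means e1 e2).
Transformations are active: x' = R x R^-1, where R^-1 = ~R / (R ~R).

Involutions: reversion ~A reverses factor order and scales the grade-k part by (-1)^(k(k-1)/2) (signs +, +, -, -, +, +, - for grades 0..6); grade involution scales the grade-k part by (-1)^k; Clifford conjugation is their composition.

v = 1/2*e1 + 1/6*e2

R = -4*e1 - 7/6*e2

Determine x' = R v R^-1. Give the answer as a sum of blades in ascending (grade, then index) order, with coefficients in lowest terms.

~R = -4*e1 - 7/6*e2, and R ~R = 625/36, so R^-1 = ~R / (625/36).
R v = -79/36 - 1/12*e12
Answer: 639/1250*e1 + 481/3750*e2


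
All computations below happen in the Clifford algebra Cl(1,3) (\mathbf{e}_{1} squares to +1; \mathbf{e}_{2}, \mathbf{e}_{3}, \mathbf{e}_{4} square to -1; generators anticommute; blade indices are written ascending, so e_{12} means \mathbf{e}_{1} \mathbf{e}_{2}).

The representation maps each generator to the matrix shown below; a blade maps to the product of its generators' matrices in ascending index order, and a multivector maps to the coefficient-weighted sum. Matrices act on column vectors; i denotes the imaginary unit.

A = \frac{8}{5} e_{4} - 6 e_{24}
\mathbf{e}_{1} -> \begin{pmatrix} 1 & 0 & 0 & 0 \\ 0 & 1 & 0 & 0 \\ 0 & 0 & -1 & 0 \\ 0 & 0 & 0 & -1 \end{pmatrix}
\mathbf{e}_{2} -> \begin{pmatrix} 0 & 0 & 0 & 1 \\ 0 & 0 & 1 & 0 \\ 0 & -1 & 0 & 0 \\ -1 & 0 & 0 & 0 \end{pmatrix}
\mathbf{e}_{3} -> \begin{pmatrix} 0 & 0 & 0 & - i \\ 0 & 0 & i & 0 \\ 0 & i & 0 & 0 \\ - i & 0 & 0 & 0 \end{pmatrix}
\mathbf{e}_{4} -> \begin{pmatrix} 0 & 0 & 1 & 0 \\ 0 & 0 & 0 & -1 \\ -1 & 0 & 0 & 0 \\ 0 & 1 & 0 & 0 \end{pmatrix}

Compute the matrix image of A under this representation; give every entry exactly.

Bivector images (products of the table entries): rho(e_{24}) = rho(\mathbf{e}_{2})rho(\mathbf{e}_{4}) = \begin{pmatrix} 0 & 1 & 0 & 0 \\ -1 & 0 & 0 & 0 \\ 0 & 0 & 0 & 1 \\ 0 & 0 & -1 & 0 \end{pmatrix}.
M = (\frac{8}{5})*rho(e_{4}) + (-6)*rho(e_{24}), summed entrywise:
Answer: \begin{pmatrix} 0 & -6 & \frac{8}{5} & 0 \\ 6 & 0 & 0 & - \frac{8}{5} \\ - \frac{8}{5} & 0 & 0 & -6 \\ 0 & \frac{8}{5} & 6 & 0 \end{pmatrix}


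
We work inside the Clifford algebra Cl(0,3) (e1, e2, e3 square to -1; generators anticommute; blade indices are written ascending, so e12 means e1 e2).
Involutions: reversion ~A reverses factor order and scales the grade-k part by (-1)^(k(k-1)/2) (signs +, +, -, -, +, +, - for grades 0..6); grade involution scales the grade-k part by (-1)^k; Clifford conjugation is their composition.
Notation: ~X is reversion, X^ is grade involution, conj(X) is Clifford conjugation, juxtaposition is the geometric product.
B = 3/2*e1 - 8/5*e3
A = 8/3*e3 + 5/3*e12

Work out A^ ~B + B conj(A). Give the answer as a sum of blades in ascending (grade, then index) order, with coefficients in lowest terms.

first term: -64/15 + 5/2*e2 + 4*e13 - 8/3*e123
second term: -64/15 + 5/2*e2 - 4*e13 + 8/3*e123
Answer: -128/15 + 5*e2


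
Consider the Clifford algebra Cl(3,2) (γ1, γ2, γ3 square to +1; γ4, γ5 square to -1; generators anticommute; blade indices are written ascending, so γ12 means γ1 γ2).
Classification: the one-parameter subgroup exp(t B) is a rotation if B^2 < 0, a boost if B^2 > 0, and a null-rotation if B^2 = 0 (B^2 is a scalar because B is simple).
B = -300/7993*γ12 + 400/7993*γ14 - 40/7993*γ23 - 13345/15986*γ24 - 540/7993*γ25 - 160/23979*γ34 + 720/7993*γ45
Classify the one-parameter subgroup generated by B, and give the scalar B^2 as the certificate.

B^2 term by term: the squares give (-300/7993)^2*(γ12)^2 + (400/7993)^2*(γ14)^2 + (-40/7993)^2*(γ23)^2 + (-13345/15986)^2*(γ24)^2 + (-540/7993)^2*(γ25)^2 + (-160/23979)^2*(γ34)^2 + (720/7993)^2*(γ45)^2 = 90000/63888049*(-1) + 160000/63888049*(+1) + 1600/63888049*(-1) + 178089025/255552196*(+1) + 291600/63888049*(+1) + 25600/574992441*(+1) + 518400/63888049*(-1) = 25/36 (each basis 2-blade squares to minus the product of its generators' squares); cross terms between blades sharing an index anticommute and cancel; the commuting (index-disjoint) pairs give grade-4 terms 2*c*c'*(blade product), which cancel blade by blade — γ1234: 32000/63888049 - 32000/63888049 = 0; γ1245: -432000/63888049 + 432000/63888049 = 0; γ2345: -57600/63888049 + 57600/63888049 = 0 — confirming B is simple. So B^2 = 25/36.
Answer: boost, certificate B^2 = 25/36. Key observation: B^2 = 25/36 is a conjugation invariant, so its sign decides the class regardless of the surface form of B.


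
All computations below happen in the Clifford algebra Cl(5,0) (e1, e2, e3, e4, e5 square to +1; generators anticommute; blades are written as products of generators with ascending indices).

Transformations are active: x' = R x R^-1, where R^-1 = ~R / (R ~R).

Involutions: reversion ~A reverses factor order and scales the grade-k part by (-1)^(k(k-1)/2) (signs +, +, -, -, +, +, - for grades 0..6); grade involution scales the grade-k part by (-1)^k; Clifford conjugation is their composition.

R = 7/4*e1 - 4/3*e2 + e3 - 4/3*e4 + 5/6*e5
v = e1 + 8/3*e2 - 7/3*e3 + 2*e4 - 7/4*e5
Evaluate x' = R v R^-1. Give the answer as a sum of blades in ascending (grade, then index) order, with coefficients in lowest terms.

~R = 7/4*e1 - 4/3*e2 + e3 - 4/3*e4 + 5/6*e5, and R ~R = 133/16, so R^-1 = ~R / (133/16).
R v = -595/72 + 6*e1 e2 - 61/12*e1 e3 + 29/6*e1 e4 - 187/48*e1 e5 + 4/9*e2 e3 + 8/9*e2 e4 + 1/9*e2 e5 - 10/9*e3 e4 + 7/36*e3 e5 + 2/3*e4 e5
Answer: -766/171*e1 - 8/513*e2 + 59/171*e3 + 334/513*e4 + 191/2052*e5


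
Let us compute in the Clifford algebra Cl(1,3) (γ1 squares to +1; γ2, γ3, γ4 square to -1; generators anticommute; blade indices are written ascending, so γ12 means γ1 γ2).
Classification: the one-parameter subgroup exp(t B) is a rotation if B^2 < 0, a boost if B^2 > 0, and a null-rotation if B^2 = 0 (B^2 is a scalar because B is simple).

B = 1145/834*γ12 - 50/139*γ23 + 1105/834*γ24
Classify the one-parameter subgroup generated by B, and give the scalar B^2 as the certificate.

B^2 term by term: the squares give (1145/834)^2*(γ12)^2 + (-50/139)^2*(γ23)^2 + (1105/834)^2*(γ24)^2 = 1311025/695556*(+1) + 2500/19321*(-1) + 1221025/695556*(-1) = 0 (each basis 2-blade squares to minus the product of its generators' squares); cross terms between blades sharing an index anticommute and cancel. So B^2 = 0.
Answer: null-rotation, certificate B^2 = 0. Why this suffices: the scalar 0 survives any versor conjugation, so its sign alone determines the class however B is presented.


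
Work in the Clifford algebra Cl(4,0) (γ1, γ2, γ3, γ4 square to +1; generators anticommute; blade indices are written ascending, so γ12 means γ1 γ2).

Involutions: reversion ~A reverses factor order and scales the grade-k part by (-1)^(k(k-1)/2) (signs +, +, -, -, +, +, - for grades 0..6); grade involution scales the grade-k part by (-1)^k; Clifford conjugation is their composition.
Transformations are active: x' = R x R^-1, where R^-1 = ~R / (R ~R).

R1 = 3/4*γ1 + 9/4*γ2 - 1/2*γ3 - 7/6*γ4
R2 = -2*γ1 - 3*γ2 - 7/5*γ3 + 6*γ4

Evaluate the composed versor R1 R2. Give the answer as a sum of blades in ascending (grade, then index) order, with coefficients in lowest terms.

Distribute over the terms of R1 (each basis-blade product reordered to ascending indices, repeated generators contracted through their squares):
(3/4*γ1) R2 = -3/2 - 9/4*γ12 - 21/20*γ13 + 9/2*γ14
(9/4*γ2) R2 = -27/4 + 9/2*γ12 - 63/20*γ23 + 27/2*γ24
(-1/2*γ3) R2 = 7/10 - γ13 - 3/2*γ23 - 3*γ34
(-7/6*γ4) R2 = -7 - 7/3*γ14 - 7/2*γ24 - 49/30*γ34
Summing the partial products and collecting blades:
Answer: -291/20 + 9/4*γ12 - 41/20*γ13 + 13/6*γ14 - 93/20*γ23 + 10*γ24 - 139/30*γ34


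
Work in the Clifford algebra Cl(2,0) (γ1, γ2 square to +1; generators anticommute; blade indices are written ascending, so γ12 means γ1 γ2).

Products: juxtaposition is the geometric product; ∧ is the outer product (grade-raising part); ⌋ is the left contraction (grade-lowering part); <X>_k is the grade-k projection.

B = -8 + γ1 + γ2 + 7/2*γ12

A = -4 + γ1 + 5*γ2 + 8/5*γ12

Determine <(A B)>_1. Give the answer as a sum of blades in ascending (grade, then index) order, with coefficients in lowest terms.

step 1: 162/5 - 279/10*γ1 - 421/10*γ2 - 154/5*γ12
step 2: -279/10*γ1 - 421/10*γ2
Answer: -279/10*γ1 - 421/10*γ2


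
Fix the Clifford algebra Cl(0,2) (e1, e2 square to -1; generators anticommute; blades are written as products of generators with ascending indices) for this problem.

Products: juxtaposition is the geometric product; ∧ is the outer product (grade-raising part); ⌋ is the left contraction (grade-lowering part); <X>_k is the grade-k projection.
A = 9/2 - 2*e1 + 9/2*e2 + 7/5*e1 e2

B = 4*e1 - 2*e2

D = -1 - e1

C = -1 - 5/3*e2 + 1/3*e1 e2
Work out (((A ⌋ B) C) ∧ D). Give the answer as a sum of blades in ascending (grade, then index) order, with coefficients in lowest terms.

step 1: 17 + 18*e1 - 9*e2
step 2: -32 - 21*e1 - 76/3*e2 - 73/3*e1 e2
step 3: 32 + 53*e1 + 76/3*e2 - e1 e2
Answer: 32 + 53*e1 + 76/3*e2 - e1 e2


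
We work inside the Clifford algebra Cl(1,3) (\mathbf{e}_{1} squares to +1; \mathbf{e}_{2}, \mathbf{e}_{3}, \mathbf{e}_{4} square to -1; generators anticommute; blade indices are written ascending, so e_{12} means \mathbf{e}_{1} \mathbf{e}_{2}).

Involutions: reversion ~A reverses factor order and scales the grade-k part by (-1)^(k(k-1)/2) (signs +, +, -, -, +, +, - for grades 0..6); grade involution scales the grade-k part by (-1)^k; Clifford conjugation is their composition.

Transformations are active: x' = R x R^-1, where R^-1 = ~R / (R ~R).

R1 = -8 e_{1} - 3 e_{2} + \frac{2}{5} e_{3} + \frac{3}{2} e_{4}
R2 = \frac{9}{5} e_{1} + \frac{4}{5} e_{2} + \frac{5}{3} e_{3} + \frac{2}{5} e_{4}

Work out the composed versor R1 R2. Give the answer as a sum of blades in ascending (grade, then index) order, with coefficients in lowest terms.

Distribute over the terms of R1 (each basis-blade product reordered to ascending indices, repeated generators contracted through their squares):
(-8 e_{1}) R2 = -\frac{72}{5} - \frac{32}{5} e_{12} - \frac{40}{3} e_{13} - \frac{16}{5} e_{14}
(-3 e_{2}) R2 = \frac{12}{5} + \frac{27}{5} e_{12} - 5 e_{23} - \frac{6}{5} e_{24}
(\frac{2}{5} e_{3}) R2 = -\frac{2}{3} - \frac{18}{25} e_{13} - \frac{8}{25} e_{23} + \frac{4}{25} e_{34}
(\frac{3}{2} e_{4}) R2 = -\frac{3}{5} - \frac{27}{10} e_{14} - \frac{6}{5} e_{24} - \frac{5}{2} e_{34}
Summing the partial products and collecting blades:
Answer: -\frac{199}{15} - e_{12} - \frac{1054}{75} e_{13} - \frac{59}{10} e_{14} - \frac{133}{25} e_{23} - \frac{12}{5} e_{24} - \frac{117}{50} e_{34}


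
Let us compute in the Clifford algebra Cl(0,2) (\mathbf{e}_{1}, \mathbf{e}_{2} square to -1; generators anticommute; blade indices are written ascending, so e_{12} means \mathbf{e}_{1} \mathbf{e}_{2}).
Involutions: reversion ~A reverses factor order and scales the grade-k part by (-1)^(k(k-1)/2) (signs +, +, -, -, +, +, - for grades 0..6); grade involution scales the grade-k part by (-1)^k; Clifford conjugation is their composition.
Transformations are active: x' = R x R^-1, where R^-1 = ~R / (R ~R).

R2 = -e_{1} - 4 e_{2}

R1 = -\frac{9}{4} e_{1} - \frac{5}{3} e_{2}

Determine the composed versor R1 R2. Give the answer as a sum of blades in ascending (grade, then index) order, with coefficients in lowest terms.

Distribute over the terms of R1 (each basis-blade product reordered to ascending indices, repeated generators contracted through their squares):
(-\frac{9}{4} e_{1}) R2 = -\frac{9}{4} + 9 e_{12}
(-\frac{5}{3} e_{2}) R2 = -\frac{20}{3} - \frac{5}{3} e_{12}
Summing the partial products and collecting blades:
Answer: -\frac{107}{12} + \frac{22}{3} e_{12}


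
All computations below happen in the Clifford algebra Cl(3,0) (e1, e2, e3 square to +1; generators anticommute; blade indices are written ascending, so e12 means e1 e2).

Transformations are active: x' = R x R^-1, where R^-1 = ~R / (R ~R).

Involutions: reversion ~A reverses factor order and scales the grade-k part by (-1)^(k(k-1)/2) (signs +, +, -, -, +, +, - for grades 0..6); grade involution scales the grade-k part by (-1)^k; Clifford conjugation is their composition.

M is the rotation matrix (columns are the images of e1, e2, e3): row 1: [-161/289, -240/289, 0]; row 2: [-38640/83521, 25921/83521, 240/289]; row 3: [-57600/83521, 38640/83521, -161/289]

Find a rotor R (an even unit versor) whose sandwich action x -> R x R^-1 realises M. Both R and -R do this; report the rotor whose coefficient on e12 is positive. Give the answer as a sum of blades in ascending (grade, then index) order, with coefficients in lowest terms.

Method: write R = a + b12*e12 + b13*e13 + b23*e23 with a^2 + b12^2 + b13^2 + b23^2 = 1 (so R^-1 = ~R). Expanding the columns R e_j ~R gives tr M = 4a^2 - 1 and, from the antisymmetric part, M21 - M12 = -4a*b12, M13 - M31 = 4a*b13, M32 - M23 = -4a*b23.
Here tr M = -67137/83521, so a^2 = (1 + tr M)/4 = 4096/83521 and a = ±64/289. Taking a = 64/289: M21 - M12 = 30720/83521, M13 - M31 = 57600/83521, M32 - M23 = -30720/83521, giving b12 = -120/289, b13 = 225/289, b23 = 120/289, i.e. R = 64/289 - 120/289*e12 + 225/289*e13 + 120/289*e23.
Its e12 coefficient is negative, so report the other preimage -R.
Answer: -64/289 + 120/289*e12 - 225/289*e13 - 120/289*e23. Why the constraint matters: R and -R act identically through the sandwich — M has trace -67137/83521 either way — so only the sign condition on e12 picks one of the two preimages.


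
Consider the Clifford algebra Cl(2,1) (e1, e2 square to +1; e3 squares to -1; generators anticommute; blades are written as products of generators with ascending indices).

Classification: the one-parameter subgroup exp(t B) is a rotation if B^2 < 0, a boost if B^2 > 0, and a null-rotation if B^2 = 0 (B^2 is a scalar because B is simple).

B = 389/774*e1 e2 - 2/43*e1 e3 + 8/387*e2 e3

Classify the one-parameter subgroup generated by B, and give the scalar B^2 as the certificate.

B^2 term by term: the squares give (389/774)^2*(e1 e2)^2 + (-2/43)^2*(e1 e3)^2 + (8/387)^2*(e2 e3)^2 = 151321/599076*(-1) + 4/1849*(+1) + 64/149769*(+1) = -1/4 (each basis 2-blade squares to minus the product of its generators' squares); cross terms between blades sharing an index anticommute and cancel. So B^2 = -1/4.
Answer: rotation, certificate B^2 = -1/4. Note: conjugating B changes its blade decomposition but never the scalar B^2 = -1/4, whose sign settles the classification.


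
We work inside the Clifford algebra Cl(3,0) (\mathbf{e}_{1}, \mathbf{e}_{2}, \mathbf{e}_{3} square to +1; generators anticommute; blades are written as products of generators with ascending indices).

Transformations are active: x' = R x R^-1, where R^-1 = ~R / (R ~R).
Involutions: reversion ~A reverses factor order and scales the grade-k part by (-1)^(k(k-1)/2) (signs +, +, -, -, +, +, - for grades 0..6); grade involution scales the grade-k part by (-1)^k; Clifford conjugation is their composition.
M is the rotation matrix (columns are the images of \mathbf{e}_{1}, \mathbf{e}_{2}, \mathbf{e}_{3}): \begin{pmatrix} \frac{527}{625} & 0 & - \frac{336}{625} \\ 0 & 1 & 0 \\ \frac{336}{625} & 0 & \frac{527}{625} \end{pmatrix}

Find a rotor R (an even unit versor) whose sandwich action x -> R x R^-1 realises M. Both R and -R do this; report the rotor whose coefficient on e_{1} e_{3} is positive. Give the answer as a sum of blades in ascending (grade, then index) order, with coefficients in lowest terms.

Method: write R = a + b12*e_{1} e_{2} + b13*e_{1} e_{3} + b23*e_{2} e_{3} with a^2 + b12^2 + b13^2 + b23^2 = 1 (so R^-1 = ~R). Expanding the columns R e_j ~R gives tr M = 4a^2 - 1 and, from the antisymmetric part, M21 - M12 = -4a*b12, M13 - M31 = 4a*b13, M32 - M23 = -4a*b23.
Here tr M = \frac{1679}{625}, so a^2 = (1 + tr M)/4 = \frac{576}{625} and a = ±\frac{24}{25}. Taking a = \frac{24}{25}: M21 - M12 = 0, M13 - M31 = -\frac{672}{625}, M32 - M23 = 0, giving b12 = 0, b13 = -\frac{7}{25}, b23 = 0, i.e. R = \frac{24}{25} - \frac{7}{25} e_{1} e_{3}.
Its e_{1} e_{3} coefficient is negative, so report the other preimage -R.
Answer: -\frac{24}{25} + \frac{7}{25} e_{1} e_{3}. Why the constraint matters: R and -R act identically through the sandwich — M has trace \frac{1679}{625} either way — so only the sign condition on e_{1} e_{3} picks one of the two preimages.


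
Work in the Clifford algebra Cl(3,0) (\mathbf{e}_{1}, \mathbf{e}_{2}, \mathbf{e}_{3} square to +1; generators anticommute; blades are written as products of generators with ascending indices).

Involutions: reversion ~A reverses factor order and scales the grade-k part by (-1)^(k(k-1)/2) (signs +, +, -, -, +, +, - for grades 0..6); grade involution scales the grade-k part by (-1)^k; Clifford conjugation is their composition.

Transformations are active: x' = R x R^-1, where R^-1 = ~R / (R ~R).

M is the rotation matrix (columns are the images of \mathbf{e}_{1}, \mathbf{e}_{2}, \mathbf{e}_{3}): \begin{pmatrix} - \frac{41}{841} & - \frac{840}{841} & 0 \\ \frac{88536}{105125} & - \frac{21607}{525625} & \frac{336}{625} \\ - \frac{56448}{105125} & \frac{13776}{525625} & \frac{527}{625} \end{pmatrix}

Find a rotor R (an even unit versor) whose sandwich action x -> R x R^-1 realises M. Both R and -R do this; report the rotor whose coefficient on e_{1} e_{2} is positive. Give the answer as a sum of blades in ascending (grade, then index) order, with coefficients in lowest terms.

Method: write R = a + b12*e_{1} e_{2} + b13*e_{1} e_{3} + b23*e_{2} e_{3} with a^2 + b12^2 + b13^2 + b23^2 = 1 (so R^-1 = ~R). Expanding the columns R e_j ~R gives tr M = 4a^2 - 1 and, from the antisymmetric part, M21 - M12 = -4a*b12, M13 - M31 = 4a*b13, M32 - M23 = -4a*b23.
Here tr M = \frac{15839}{21025}, so a^2 = (1 + tr M)/4 = \frac{9216}{21025} and a = ±\frac{96}{145}. Taking a = \frac{96}{145}: M21 - M12 = \frac{193536}{105125}, M13 - M31 = \frac{56448}{105125}, M32 - M23 = -\frac{10752}{21025}, giving b12 = -\frac{504}{725}, b13 = \frac{147}{725}, b23 = \frac{28}{145}, i.e. R = \frac{96}{145} - \frac{504}{725} e_{1} e_{2} + \frac{147}{725} e_{1} e_{3} + \frac{28}{145} e_{2} e_{3}.
Its e_{1} e_{2} coefficient is negative, so report the other preimage -R.
Answer: -\frac{96}{145} + \frac{504}{725} e_{1} e_{2} - \frac{147}{725} e_{1} e_{3} - \frac{28}{145} e_{2} e_{3}. Sheet selection: the two-to-one cover makes ±R indistinguishable at the matrix level (trace \frac{15839}{21025}), so uniqueness comes from the required sign on e_{1} e_{2}.


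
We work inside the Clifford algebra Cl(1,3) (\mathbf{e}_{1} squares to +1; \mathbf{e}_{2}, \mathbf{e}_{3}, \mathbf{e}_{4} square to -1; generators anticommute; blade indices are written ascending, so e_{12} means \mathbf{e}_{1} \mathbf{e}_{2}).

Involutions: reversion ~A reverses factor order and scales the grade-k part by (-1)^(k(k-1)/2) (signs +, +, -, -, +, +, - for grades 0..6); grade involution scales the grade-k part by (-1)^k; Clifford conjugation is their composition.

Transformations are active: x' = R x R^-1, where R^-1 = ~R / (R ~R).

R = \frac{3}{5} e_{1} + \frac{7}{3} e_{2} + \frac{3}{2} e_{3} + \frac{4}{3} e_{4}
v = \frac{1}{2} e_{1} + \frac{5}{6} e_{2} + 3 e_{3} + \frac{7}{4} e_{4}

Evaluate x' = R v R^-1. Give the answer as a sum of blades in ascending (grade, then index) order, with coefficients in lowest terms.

~R = \frac{3}{5} e_{1} + \frac{7}{3} e_{2} + \frac{3}{2} e_{3} + \frac{4}{3} e_{4}, and R ~R = -\frac{8201}{900}, so R^-1 = ~R / (-\frac{8201}{900}).
R v = -\frac{763}{90} - \frac{2}{3} e_{12} + \frac{21}{20} e_{13} + \frac{23}{60} e_{14} + \frac{23}{4} e_{23} + \frac{107}{36} e_{24} - \frac{11}{8} e_{34}
Answer: \frac{10111}{16402} e_{1} + \frac{57545}{16402} e_{2} - \frac{1713}{8201} e_{3} + \frac{71939}{98412} e_{4}


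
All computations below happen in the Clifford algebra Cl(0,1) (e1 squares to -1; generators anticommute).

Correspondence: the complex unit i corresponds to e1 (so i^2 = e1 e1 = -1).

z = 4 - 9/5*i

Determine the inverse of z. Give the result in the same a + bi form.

In blades: z = 4 - 9/5*e1.
With qbar = 4 + 9/5*e1 (scalar fixed, mapped units negated), z qbar = 481/25 (the sum of squared coefficients), so z^-1 = qbar / (481/25) = 100/481 + 45/481*e1; translating back:
Answer: 100/481 + 45/481*i


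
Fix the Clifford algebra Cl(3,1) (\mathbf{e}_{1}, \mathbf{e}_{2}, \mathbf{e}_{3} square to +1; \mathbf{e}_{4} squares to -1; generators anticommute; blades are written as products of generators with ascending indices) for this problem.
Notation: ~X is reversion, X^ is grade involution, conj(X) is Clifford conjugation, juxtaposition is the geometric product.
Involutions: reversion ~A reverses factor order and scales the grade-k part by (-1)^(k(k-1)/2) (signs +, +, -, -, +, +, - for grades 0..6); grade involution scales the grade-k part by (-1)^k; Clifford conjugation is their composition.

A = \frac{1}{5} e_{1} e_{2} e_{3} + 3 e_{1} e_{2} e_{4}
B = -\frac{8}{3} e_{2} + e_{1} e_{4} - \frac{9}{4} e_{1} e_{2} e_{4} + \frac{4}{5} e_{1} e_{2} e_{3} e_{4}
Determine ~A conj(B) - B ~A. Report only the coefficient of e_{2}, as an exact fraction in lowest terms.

first term: \frac{27}{4} - 3 e_{2} + \frac{12}{5} e_{3} + \frac{4}{25} e_{4} + \frac{8}{15} e_{1} e_{3} + 8 e_{1} e_{4} - \frac{9}{20} e_{3} e_{4} + \frac{1}{5} e_{2} e_{3} e_{4}
second term: \frac{27}{4} + 3 e_{2} - \frac{12}{5} e_{3} - \frac{4}{25} e_{4} - \frac{8}{15} e_{1} e_{3} - 8 e_{1} e_{4} + \frac{9}{20} e_{3} e_{4} + \frac{1}{5} e_{2} e_{3} e_{4}
Answer: -6


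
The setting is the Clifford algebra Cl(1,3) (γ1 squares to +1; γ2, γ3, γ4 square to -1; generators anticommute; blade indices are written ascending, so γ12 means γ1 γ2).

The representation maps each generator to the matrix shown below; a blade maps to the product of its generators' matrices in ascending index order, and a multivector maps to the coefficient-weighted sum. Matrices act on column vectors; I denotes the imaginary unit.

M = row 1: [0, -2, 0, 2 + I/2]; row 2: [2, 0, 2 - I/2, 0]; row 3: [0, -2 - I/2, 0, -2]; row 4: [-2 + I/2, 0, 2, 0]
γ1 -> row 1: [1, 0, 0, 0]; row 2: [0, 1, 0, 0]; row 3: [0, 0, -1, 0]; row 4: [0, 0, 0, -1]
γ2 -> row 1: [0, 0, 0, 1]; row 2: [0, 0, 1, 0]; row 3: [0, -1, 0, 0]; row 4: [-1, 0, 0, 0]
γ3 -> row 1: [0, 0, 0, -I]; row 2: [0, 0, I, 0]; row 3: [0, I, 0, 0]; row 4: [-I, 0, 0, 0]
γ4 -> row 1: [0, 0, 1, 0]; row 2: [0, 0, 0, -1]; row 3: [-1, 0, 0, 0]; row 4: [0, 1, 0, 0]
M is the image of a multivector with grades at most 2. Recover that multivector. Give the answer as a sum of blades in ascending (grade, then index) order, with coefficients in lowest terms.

Method: the blade images are trace-orthogonal — tr(rho(e_A) rho(e_B)^-1) = 4 if A = B and 0 otherwise — and rho(e_A)^-1 = (e_A)^2 * rho(e_A) with (e_A)^2 = +1 or -1, so the coefficient of e_A in the preimage is (e_A)^2 * tr(M rho(e_A))/4.
Nonzero projections over blades of grade <= 2: γ2: (γ2)^2 = -1, tr(M rho(γ2)) = -8, coefficient 2; γ3: (γ3)^2 = -1, tr(M rho(γ3)) = 2, coefficient -1/2; γ24: (γ24)^2 = -1, tr(M rho(γ24)) = 8, coefficient -2. Every other blade of grade <= 2 projects to 0.
Answer: 2*γ2 - 1/2*γ3 - 2*γ24


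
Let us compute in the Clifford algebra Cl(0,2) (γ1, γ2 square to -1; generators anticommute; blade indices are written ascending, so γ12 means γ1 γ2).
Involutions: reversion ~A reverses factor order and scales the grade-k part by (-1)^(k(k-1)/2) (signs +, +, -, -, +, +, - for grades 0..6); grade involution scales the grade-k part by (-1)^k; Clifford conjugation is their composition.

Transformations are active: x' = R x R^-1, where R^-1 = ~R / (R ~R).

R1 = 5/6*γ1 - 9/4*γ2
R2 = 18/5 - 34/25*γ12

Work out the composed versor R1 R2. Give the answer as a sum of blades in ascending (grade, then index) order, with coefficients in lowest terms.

Distribute over the terms of R1 (each basis-blade product reordered to ascending indices, repeated generators contracted through their squares):
(5/6*γ1) R2 = 3*γ1 + 17/15*γ2
(-9/4*γ2) R2 = 153/50*γ1 - 81/10*γ2
Summing the partial products and collecting blades:
Answer: 303/50*γ1 - 209/30*γ2


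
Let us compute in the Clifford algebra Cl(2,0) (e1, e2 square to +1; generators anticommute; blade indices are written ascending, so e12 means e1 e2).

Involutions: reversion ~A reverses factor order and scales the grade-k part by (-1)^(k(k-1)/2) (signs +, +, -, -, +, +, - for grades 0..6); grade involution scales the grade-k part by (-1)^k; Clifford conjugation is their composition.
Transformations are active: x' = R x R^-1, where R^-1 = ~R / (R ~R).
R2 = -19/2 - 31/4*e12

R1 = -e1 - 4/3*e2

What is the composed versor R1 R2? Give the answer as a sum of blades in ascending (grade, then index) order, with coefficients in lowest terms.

Distribute over the terms of R1 (each basis-blade product reordered to ascending indices, repeated generators contracted through their squares):
(-e1) R2 = 19/2*e1 + 31/4*e2
(-4/3*e2) R2 = -31/3*e1 + 38/3*e2
Summing the partial products and collecting blades:
Answer: -5/6*e1 + 245/12*e2


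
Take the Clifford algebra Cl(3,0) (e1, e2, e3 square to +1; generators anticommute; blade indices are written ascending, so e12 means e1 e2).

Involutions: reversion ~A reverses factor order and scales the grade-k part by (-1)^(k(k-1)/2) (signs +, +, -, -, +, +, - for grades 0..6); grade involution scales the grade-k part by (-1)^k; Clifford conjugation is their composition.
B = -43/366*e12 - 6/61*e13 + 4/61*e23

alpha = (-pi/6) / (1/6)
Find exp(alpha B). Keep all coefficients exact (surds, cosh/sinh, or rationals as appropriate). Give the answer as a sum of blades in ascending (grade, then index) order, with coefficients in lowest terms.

B^2 term by term: the squares give (-43/366)^2*(e12)^2 + (-6/61)^2*(e13)^2 + (4/61)^2*(e23)^2 = 1849/133956*(-1) + 36/3721*(-1) + 16/3721*(-1) = -1/36 (each basis 2-blade squares to minus the product of its generators' squares); cross terms between blades sharing an index anticommute and cancel. So B^2 = -1/36.
B^2 = -1/36 — the series telescopes trigonometrically here: l = 1/6, alpha*l = -pi/6, so exp(alpha B) = cos(-pi/6) + (sin(-pi/6)/(1/6))*B = sqrt(3)/2 + (-3)*B.
Answer: sqrt(3)/2 + 43/122*e12 + 18/61*e13 - 12/61*e23


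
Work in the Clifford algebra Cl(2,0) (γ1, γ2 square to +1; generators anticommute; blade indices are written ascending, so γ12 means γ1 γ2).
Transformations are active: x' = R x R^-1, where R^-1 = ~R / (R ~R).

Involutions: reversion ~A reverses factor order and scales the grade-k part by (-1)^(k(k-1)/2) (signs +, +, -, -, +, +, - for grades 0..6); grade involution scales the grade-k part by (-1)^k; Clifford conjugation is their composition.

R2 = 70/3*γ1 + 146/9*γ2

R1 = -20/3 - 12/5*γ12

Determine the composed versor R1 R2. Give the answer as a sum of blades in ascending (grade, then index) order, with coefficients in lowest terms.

Distribute over the terms of R1 (each basis-blade product reordered to ascending indices, repeated generators contracted through their squares):
(-20/3) R2 = -1400/9*γ1 - 2920/27*γ2
(-12/5*γ12) R2 = -584/15*γ1 + 56*γ2
Summing the partial products and collecting blades:
Answer: -8752/45*γ1 - 1408/27*γ2
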